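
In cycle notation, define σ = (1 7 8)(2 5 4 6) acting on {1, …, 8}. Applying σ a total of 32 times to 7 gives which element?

7 lies in the 3-cycle (1 7 8).
Powers repeat with period 3 on this cycle, and 32 mod 3 = 2, so σ^32(7) = σ^2(7).
Stepping 2 places around the cycle: 7 → 8 → 1.

1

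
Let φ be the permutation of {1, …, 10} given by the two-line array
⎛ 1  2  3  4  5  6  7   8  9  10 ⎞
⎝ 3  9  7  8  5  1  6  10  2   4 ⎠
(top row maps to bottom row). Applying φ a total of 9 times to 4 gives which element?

4

Tracing 4 → 8 → … returns to 4 after 3 steps, so 4 lies in a 3-cycle (4, 8, 10).
Since the cycle has length 3, φ^9 acts on it the same as φ^0 (9 mod 3 = 0).
So φ^9(4) = 4.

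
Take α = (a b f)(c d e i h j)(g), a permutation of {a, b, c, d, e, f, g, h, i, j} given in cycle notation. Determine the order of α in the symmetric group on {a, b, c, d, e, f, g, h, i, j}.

6

The cycle type of α is (6, 3, 1).
Since disjoint cycles commute, ord(α) = lcm(6, 3) = 6.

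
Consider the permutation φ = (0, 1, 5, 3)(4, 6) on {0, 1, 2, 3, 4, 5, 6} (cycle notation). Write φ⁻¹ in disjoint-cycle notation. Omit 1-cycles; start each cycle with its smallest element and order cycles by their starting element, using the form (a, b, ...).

(0, 3, 5, 1)(4, 6)

Inverting a permutation written in cycle notation just reverses the order within every cycle.
After reversing and putting each cycle's least element first, φ⁻¹ = (0, 3, 5, 1)(4, 6).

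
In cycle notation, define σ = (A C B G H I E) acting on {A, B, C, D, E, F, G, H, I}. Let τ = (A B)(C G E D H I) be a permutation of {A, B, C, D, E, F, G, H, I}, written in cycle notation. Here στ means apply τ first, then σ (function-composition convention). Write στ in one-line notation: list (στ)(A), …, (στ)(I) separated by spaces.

G C H I D F A E B

Chase each element through τ then σ: A → B → G; B → A → C; C → G → H; D → H → I; E → D → D; F → F → F; G → E → A; H → I → E; I → C → B.
Collecting the images, στ = [G C H I D F A E B].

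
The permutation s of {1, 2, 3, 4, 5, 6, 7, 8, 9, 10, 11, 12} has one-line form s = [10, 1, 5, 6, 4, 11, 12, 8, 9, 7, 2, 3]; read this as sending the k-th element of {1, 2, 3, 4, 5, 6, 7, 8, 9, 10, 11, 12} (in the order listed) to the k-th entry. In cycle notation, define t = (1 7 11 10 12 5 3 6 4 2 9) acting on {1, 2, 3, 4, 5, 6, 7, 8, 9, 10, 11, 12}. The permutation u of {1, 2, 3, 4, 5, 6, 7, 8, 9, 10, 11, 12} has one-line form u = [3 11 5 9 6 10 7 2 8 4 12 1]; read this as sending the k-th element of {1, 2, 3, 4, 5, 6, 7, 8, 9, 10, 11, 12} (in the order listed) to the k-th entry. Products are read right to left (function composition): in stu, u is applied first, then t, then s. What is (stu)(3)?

5

Apply the permutations in order: u(3) = 5, then t(5) = 3, then s(3) = 5. So (stu)(3) = 5.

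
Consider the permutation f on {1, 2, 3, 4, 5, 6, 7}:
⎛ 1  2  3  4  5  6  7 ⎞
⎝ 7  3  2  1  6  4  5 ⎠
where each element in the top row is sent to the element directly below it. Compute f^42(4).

7

Tracing 4 → 1 → … returns to 4 after 5 steps, so 4 lies in a 5-cycle (1, 7, 5, 6, 4).
Since the cycle has length 5, f^42 acts on it the same as f^2 (42 mod 5 = 2).
Advancing 2 steps from 4: 4 → 1 → 7.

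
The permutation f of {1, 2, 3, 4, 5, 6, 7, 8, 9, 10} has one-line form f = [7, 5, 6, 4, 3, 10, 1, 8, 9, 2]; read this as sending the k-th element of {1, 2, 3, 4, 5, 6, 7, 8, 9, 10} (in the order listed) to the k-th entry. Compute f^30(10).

10

Tracing 10 → 2 → … returns to 10 after 5 steps, so 10 lies in a 5-cycle (2, 5, 3, 6, 10).
Powers repeat with period 5 on this cycle, and 30 mod 5 = 0, so f^30(10) = f^0(10).
So f^30(10) = 10.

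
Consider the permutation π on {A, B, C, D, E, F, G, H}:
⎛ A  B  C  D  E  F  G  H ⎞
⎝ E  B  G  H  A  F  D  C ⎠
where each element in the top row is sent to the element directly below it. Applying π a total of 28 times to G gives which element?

Tracing G → D → … returns to G after 4 steps, so G lies in a 4-cycle (C G D H).
On a 4-cycle, π^4 is the identity, so π^28 = π^0 there (28 ≡ 0 mod 4).
So π^28(G) = G.

G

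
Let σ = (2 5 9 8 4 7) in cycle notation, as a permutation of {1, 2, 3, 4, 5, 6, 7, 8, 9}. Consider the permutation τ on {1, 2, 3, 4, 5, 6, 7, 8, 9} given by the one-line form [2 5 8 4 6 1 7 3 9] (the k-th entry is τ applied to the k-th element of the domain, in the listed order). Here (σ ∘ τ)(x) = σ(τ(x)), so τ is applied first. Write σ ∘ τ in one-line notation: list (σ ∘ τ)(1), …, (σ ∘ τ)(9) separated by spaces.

5 9 4 7 6 1 2 3 8

For each element, apply τ then σ: 1 → 2 → 5; 2 → 5 → 9; 3 → 8 → 4; 4 → 4 → 7; 5 → 6 → 6; 6 → 1 → 1; 7 → 7 → 2; 8 → 3 → 3; 9 → 9 → 8.
Collecting the images, σ ∘ τ = [5 9 4 7 6 1 2 3 8].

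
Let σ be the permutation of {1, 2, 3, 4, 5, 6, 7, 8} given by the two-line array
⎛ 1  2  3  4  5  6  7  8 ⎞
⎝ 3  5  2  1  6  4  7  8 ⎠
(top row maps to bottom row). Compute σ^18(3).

3

Tracing 3 → 2 → … returns to 3 after 6 steps, so 3 lies in a 6-cycle (1, 3, 2, 5, 6, 4).
Since the cycle has length 6, σ^18 acts on it the same as σ^0 (18 mod 6 = 0).
So σ^18(3) = 3.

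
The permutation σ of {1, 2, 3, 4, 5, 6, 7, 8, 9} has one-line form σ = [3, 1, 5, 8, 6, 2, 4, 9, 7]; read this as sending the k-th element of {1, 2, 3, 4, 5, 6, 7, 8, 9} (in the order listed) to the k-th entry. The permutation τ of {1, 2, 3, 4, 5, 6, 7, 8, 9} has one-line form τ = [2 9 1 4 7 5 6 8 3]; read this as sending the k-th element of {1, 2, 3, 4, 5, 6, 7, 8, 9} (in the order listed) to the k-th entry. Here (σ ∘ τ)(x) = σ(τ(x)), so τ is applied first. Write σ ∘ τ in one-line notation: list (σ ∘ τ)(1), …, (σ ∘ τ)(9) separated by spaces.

1 7 3 8 4 6 2 9 5

(σ ∘ τ)(x) = σ(τ(x)). Computing each image: σ(τ(1)) = σ(2) = 1, σ(τ(2)) = σ(9) = 7, σ(τ(3)) = σ(1) = 3, σ(τ(4)) = σ(4) = 8, σ(τ(5)) = σ(7) = 4, σ(τ(6)) = σ(5) = 6, σ(τ(7)) = σ(6) = 2, σ(τ(8)) = σ(8) = 9, σ(τ(9)) = σ(3) = 5.
Hence σ ∘ τ = [1 7 3 8 4 6 2 9 5].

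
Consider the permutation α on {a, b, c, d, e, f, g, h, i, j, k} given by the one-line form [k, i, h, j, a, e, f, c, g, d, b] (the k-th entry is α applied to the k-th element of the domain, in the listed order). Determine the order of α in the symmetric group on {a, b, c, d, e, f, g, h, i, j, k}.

14

Writing α as disjoint cycles, the cycle lengths are 7, 2, 2.
The order is lcm(7, 2, 2) = 14.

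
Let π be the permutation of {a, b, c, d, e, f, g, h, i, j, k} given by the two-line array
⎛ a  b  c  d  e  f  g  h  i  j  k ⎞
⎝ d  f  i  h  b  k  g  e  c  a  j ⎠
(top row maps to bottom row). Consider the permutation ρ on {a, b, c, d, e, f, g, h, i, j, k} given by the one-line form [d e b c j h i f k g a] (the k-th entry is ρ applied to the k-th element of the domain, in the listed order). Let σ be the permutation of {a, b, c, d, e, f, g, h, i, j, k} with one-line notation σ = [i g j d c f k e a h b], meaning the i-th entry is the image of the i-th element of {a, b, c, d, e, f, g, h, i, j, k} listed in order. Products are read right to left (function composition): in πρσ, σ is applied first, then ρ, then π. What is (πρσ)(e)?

Chase e: σ(e) = c; ρ(c) = b; π(b) = f. Hence (πρσ)(e) = f.

f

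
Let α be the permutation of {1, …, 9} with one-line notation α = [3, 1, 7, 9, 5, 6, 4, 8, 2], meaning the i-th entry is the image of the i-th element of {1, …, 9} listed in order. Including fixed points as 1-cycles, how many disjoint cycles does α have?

The cycle decomposition is (1, 3, 7, 4, 9, 2)(5)(6)(8), which has 4 cycles (counting 1-cycles).

4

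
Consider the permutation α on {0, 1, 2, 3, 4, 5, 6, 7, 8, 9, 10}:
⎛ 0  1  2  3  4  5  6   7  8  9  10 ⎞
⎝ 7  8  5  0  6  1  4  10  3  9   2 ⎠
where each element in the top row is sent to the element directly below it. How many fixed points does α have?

1

The fixed points (elements with α(x) = x) are {9}, so there is 1.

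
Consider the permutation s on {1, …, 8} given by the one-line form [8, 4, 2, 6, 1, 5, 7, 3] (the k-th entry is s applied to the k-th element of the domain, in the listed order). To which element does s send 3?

2

3 is element number 3 of the domain, and entry number 3 of the one-line form is 2, so s(3) = 2.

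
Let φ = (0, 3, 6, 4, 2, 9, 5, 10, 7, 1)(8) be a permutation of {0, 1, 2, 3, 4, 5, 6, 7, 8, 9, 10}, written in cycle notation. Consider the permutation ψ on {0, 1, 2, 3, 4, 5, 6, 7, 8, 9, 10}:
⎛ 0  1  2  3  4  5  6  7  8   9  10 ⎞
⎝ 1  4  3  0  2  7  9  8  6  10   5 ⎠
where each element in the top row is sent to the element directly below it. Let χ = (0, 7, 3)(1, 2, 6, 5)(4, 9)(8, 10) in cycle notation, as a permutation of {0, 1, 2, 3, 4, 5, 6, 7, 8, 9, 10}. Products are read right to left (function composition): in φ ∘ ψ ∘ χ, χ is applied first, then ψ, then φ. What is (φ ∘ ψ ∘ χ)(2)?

5

(φ ∘ ψ ∘ χ)(2) = φ(ψ(χ(2))). χ(2) = 6, then ψ(6) = 9, then φ(9) = 5, so the result is 5.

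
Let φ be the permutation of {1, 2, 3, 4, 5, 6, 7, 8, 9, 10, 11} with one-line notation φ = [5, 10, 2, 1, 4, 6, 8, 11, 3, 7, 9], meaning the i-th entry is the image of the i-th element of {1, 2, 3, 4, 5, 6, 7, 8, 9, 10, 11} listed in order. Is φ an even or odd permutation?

In disjoint-cycle form the cycle lengths are 7, 3, 1.
A cycle of length ℓ contributes ℓ−1 transpositions, so φ is a product of 6 + 2 = 8 transpositions — even.

even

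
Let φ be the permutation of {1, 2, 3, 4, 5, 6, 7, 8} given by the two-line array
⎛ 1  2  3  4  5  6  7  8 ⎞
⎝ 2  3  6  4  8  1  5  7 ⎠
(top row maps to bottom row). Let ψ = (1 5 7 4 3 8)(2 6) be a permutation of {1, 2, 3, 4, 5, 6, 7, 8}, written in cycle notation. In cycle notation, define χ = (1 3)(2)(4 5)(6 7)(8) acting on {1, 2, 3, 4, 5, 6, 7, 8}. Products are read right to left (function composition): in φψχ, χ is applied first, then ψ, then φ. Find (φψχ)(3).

Apply the permutations in order: χ(3) = 1, then ψ(1) = 5, then φ(5) = 8. So (φψχ)(3) = 8.

8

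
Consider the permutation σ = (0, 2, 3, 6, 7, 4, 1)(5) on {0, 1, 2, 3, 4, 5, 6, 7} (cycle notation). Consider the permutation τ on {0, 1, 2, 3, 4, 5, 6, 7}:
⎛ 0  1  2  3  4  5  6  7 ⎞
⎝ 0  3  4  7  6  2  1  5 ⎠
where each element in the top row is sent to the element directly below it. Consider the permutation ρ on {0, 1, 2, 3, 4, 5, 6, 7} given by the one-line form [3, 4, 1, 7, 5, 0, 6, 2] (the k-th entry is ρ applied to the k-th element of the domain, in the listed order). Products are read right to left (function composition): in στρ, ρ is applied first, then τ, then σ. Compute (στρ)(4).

Apply the permutations in order: ρ(4) = 5, then τ(5) = 2, then σ(2) = 3. So (στρ)(4) = 3.

3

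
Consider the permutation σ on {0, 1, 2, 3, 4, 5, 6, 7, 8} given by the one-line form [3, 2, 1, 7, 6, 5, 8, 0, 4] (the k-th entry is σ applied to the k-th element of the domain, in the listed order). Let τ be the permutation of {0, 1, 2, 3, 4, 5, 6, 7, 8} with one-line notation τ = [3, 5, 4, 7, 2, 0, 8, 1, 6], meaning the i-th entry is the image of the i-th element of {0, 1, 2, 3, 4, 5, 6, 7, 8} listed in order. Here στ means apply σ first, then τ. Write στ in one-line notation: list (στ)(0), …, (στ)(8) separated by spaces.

For each element, apply σ then τ: 0 → 3 → 7; 1 → 2 → 4; 2 → 1 → 5; 3 → 7 → 1; 4 → 6 → 8; 5 → 5 → 0; 6 → 8 → 6; 7 → 0 → 3; 8 → 4 → 2.
So στ in one-line form is 7 4 5 1 8 0 6 3 2.

7 4 5 1 8 0 6 3 2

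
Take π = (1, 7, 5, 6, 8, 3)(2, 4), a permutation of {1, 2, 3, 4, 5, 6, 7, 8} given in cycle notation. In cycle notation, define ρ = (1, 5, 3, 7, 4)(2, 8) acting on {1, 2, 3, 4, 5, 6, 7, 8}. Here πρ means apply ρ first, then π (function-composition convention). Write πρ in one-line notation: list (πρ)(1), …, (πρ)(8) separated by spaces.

6 3 5 7 1 8 2 4

(πρ)(x) = π(ρ(x)). Computing each image: π(ρ(1)) = π(5) = 6, π(ρ(2)) = π(8) = 3, π(ρ(3)) = π(7) = 5, π(ρ(4)) = π(1) = 7, π(ρ(5)) = π(3) = 1, π(ρ(6)) = π(6) = 8, π(ρ(7)) = π(4) = 2, π(ρ(8)) = π(2) = 4.
Hence πρ = [6 3 5 7 1 8 2 4].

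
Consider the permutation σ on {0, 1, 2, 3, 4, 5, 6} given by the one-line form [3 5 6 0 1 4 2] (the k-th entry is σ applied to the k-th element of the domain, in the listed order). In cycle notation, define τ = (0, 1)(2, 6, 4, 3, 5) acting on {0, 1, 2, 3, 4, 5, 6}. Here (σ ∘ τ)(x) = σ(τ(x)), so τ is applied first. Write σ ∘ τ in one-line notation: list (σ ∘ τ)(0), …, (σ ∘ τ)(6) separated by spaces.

(σ ∘ τ)(x) = σ(τ(x)). Computing each image: σ(τ(0)) = σ(1) = 5, σ(τ(1)) = σ(0) = 3, σ(τ(2)) = σ(6) = 2, σ(τ(3)) = σ(5) = 4, σ(τ(4)) = σ(3) = 0, σ(τ(5)) = σ(2) = 6, σ(τ(6)) = σ(4) = 1.
Hence σ ∘ τ = [5 3 2 4 0 6 1].

5 3 2 4 0 6 1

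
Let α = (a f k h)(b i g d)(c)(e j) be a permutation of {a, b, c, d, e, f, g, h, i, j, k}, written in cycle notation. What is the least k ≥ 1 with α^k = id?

4

The disjoint cycles have lengths 4, 4, 2, 1.
The order is lcm(4, 4, 2) = 4.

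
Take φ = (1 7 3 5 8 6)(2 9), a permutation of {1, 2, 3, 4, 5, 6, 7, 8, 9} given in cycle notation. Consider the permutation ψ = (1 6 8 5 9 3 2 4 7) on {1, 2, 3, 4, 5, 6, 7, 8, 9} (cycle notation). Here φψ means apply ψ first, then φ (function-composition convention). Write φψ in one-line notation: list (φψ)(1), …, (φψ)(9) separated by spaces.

Chase each element through ψ then φ: 1 → 6 → 1; 2 → 4 → 4; 3 → 2 → 9; 4 → 7 → 3; 5 → 9 → 2; 6 → 8 → 6; 7 → 1 → 7; 8 → 5 → 8; 9 → 3 → 5.
So φψ in one-line form is 1 4 9 3 2 6 7 8 5.

1 4 9 3 2 6 7 8 5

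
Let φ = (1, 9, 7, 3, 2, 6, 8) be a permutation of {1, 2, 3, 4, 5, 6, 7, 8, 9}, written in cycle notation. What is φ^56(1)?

1

1 lies in the 7-cycle (1, 9, 7, 3, 2, 6, 8).
Since the cycle has length 7, φ^56 acts on it the same as φ^0 (56 mod 7 = 0).
So φ^56(1) = 1.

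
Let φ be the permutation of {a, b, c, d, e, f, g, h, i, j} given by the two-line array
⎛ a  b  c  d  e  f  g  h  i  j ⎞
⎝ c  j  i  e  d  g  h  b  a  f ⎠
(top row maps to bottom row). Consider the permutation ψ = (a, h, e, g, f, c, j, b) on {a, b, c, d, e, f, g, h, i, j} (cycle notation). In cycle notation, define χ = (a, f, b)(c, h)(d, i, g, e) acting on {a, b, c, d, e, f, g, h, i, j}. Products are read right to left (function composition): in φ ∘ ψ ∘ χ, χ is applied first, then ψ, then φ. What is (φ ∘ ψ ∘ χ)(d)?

a

(φ ∘ ψ ∘ χ)(d) = φ(ψ(χ(d))). χ(d) = i, then ψ(i) = i, then φ(i) = a, so the result is a.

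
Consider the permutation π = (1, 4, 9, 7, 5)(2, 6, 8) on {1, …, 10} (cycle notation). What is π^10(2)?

2 lies in the 3-cycle (2, 6, 8).
On a 3-cycle, π^3 is the identity, so π^10 = π^1 there (10 ≡ 1 mod 3).
Stepping 1 place around the cycle: 2 → 6.

6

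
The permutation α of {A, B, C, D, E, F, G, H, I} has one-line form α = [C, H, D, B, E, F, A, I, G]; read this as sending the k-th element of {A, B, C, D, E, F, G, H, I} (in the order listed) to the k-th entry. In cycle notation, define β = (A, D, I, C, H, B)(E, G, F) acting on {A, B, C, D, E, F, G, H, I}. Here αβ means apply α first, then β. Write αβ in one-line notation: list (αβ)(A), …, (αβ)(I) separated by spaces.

For each element, apply α then β: A → C → H; B → H → B; C → D → I; D → B → A; E → E → G; F → F → E; G → A → D; H → I → C; I → G → F.
Collecting the images, αβ = [H B I A G E D C F].

H B I A G E D C F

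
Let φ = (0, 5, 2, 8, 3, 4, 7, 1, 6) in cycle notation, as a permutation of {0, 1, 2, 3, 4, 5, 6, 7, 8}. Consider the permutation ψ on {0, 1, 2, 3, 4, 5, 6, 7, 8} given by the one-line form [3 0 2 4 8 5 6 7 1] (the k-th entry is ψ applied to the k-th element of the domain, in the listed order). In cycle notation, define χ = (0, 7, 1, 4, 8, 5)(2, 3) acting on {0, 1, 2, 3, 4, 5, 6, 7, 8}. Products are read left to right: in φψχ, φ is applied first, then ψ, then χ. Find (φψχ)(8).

Chase 8: φ(8) = 3; ψ(3) = 4; χ(4) = 8. Hence (φψχ)(8) = 8.

8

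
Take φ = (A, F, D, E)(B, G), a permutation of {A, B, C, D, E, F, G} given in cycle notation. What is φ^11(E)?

D

E lies in the 4-cycle (A, F, D, E).
On a 4-cycle, φ^4 is the identity, so φ^11 = φ^3 there (11 ≡ 3 mod 4).
Stepping 3 places around the cycle: E → A → F → D.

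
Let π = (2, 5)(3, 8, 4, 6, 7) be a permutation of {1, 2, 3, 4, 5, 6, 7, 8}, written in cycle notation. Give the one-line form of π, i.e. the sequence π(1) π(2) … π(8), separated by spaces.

Image by image: 1→1, 2→5, 3→8, 4→6, 5→2, 6→7, 7→3, 8→4.
So the one-line form is 1 5 8 6 2 7 3 4.

1 5 8 6 2 7 3 4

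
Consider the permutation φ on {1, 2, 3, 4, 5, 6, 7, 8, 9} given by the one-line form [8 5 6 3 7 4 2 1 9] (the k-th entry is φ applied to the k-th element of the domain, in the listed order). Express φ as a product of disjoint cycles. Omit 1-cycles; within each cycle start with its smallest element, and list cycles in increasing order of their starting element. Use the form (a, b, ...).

(1, 8)(2, 5, 7)(3, 6, 4)

Iterating φ from 1 gives 1 → 8 → 1; that is the 2-cycle (1, 8).
Repeating from the next unused element and collecting all non-trivial cycles gives (1, 8)(2, 5, 7)(3, 6, 4).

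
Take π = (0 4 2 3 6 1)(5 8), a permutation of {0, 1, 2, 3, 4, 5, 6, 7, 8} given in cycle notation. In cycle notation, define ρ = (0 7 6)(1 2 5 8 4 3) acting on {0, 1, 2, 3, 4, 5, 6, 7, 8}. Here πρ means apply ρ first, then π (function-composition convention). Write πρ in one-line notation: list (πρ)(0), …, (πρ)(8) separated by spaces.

(πρ)(x) = π(ρ(x)). Computing each image: π(ρ(0)) = π(7) = 7, π(ρ(1)) = π(2) = 3, π(ρ(2)) = π(5) = 8, π(ρ(3)) = π(1) = 0, π(ρ(4)) = π(3) = 6, π(ρ(5)) = π(8) = 5, π(ρ(6)) = π(0) = 4, π(ρ(7)) = π(6) = 1, π(ρ(8)) = π(4) = 2.
Hence πρ = [7 3 8 0 6 5 4 1 2].

7 3 8 0 6 5 4 1 2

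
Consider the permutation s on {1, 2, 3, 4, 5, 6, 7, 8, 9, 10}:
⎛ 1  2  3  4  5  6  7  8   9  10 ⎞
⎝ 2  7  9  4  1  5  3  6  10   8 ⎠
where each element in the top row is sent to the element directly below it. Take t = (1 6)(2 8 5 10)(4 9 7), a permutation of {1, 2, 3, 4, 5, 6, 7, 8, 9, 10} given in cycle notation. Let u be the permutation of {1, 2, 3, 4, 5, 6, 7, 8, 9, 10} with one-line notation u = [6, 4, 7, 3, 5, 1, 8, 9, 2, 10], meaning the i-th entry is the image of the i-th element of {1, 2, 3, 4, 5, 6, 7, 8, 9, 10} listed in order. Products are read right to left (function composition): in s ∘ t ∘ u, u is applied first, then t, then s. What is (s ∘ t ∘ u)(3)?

4

Apply the permutations in order: u(3) = 7, then t(7) = 4, then s(4) = 4. So (s ∘ t ∘ u)(3) = 4.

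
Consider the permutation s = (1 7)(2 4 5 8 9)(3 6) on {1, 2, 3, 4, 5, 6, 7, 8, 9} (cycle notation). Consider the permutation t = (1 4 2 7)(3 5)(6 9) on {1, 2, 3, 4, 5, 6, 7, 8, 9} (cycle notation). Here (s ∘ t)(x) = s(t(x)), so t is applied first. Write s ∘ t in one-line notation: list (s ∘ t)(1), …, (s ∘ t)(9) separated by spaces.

5 1 8 4 6 2 7 9 3

(s ∘ t)(x) = s(t(x)). Computing each image: s(t(1)) = s(4) = 5, s(t(2)) = s(7) = 1, s(t(3)) = s(5) = 8, s(t(4)) = s(2) = 4, s(t(5)) = s(3) = 6, s(t(6)) = s(9) = 2, s(t(7)) = s(1) = 7, s(t(8)) = s(8) = 9, s(t(9)) = s(6) = 3.
Hence s ∘ t = [5 1 8 4 6 2 7 9 3].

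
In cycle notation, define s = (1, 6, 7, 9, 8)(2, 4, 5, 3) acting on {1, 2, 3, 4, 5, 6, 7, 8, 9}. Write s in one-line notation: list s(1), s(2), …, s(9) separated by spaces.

Each element maps to the next entry in its cycle (wrapping to the front): 1→6, 2→4, 3→2, 4→5, 5→3, 6→7, 7→9, 8→1, 9→8.
So the one-line form is 6 4 2 5 3 7 9 1 8.

6 4 2 5 3 7 9 1 8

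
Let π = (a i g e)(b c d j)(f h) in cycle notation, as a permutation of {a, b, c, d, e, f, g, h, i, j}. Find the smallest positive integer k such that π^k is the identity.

4

The cycle type of π is (4, 4, 2).
The order is lcm(4, 4, 2) = 4.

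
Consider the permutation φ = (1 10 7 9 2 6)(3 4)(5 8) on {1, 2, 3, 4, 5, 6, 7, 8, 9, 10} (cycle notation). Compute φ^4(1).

2

1 lies in the 6-cycle (1 10 7 9 2 6).
Advancing 4 steps from 1: 1 → 10 → 7 → 9 → 2.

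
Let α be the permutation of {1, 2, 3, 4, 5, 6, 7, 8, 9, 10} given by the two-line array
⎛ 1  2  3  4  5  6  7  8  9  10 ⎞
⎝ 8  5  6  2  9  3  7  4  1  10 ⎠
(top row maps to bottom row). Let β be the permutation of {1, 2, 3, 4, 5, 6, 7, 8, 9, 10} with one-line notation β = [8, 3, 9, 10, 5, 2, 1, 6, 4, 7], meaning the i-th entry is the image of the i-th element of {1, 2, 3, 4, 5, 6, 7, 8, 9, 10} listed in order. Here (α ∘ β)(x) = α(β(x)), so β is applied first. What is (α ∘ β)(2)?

First apply β: β(2) = 3, then α(3) = 6. Thus (α ∘ β)(2) = 6.

6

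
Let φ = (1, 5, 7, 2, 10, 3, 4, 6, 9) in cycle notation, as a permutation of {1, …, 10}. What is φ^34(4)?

10

4 lies in the 9-cycle (1, 5, 7, 2, 10, 3, 4, 6, 9).
Powers repeat with period 9 on this cycle, and 34 mod 9 = 7, so φ^34(4) = φ^7(4).
Advancing 7 steps from 4: 4 → 6 → 9 → 1 → 5 → 7 → 2 → 10.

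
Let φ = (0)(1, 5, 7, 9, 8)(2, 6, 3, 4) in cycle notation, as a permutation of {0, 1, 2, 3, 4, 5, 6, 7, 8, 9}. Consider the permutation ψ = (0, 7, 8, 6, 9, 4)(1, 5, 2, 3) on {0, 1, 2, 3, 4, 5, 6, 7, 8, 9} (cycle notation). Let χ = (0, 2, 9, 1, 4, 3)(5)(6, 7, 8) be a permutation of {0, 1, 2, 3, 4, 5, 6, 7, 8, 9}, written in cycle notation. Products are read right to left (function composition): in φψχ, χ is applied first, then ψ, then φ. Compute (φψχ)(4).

5

Apply the permutations in order: χ(4) = 3, then ψ(3) = 1, then φ(1) = 5. So (φψχ)(4) = 5.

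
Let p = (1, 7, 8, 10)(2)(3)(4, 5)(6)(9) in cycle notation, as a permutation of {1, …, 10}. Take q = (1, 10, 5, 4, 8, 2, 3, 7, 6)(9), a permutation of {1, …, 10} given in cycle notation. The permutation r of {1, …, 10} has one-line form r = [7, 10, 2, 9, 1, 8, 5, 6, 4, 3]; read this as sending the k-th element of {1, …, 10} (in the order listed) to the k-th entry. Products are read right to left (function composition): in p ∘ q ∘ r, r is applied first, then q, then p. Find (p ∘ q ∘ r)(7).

Chase 7: r(7) = 5; q(5) = 4; p(4) = 5. Hence (p ∘ q ∘ r)(7) = 5.

5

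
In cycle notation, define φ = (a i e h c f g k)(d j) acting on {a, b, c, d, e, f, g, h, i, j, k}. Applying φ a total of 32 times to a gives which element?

a

a lies in the 8-cycle (a i e h c f g k).
Powers repeat with period 8 on this cycle, and 32 mod 8 = 0, so φ^32(a) = φ^0(a).
So φ^32(a) = a.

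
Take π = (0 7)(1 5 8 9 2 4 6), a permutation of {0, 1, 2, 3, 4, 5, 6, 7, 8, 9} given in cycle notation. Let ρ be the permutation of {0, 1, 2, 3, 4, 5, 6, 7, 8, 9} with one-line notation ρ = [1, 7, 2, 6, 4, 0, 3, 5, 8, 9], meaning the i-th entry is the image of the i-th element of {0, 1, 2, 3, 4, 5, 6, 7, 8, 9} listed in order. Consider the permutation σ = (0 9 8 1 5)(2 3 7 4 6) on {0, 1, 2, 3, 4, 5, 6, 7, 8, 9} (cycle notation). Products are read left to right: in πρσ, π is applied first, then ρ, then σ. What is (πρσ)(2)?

Apply the permutations in order: π(2) = 4, then ρ(4) = 4, then σ(4) = 6. So (πρσ)(2) = 6.

6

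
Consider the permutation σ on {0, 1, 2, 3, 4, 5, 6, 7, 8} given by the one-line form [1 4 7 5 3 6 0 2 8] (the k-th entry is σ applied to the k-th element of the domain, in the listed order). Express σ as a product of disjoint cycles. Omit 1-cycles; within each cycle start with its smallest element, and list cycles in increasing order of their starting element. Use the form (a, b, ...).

Start at 0 and follow images: 0 → 1 → 4 → 3 → 5 → 6 → 0, giving the cycle (0, 1, 4, 3, 5, 6).
Continuing from each remaining unvisited element yields (0, 1, 4, 3, 5, 6)(2, 7).

(0, 1, 4, 3, 5, 6)(2, 7)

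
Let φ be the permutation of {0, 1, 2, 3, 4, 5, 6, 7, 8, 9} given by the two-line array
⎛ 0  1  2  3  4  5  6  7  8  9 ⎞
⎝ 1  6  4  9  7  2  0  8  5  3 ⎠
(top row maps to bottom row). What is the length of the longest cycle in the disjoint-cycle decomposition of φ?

Decomposing into disjoint cycles gives (0, 1, 6)(2, 4, 7, 8, 5)(3, 9); the longest has length 5.

5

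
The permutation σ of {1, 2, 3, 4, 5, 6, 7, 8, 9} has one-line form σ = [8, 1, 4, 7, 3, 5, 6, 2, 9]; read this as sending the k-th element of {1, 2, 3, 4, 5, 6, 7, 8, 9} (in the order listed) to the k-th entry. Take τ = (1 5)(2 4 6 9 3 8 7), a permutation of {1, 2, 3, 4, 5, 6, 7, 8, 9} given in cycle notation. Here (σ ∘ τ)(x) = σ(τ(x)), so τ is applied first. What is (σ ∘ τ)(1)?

3

(σ ∘ τ)(1) = σ(τ(1)). τ(1) = 5, then σ(5) = 3. So (σ ∘ τ)(1) = 3.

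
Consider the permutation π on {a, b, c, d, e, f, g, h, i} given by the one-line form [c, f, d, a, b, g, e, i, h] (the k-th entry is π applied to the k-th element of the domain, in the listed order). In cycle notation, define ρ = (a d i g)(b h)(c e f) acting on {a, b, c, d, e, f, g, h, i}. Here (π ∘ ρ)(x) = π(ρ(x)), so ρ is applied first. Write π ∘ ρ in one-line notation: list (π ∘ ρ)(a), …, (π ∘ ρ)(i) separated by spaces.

a i b h g d c f e

(π ∘ ρ)(x) = π(ρ(x)). Computing each image: π(ρ(a)) = π(d) = a, π(ρ(b)) = π(h) = i, π(ρ(c)) = π(e) = b, π(ρ(d)) = π(i) = h, π(ρ(e)) = π(f) = g, π(ρ(f)) = π(c) = d, π(ρ(g)) = π(a) = c, π(ρ(h)) = π(b) = f, π(ρ(i)) = π(g) = e.
Hence π ∘ ρ = [a i b h g d c f e].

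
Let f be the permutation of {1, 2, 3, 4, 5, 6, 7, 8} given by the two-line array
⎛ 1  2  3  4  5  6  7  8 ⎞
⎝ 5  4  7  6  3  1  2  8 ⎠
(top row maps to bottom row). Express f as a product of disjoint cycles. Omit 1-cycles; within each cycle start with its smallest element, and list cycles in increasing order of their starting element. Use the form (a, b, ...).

(1, 5, 3, 7, 2, 4, 6)

From 1: 1 → 5 → 3 → 7 → 2 → 4 → 6 → 1, closing the cycle (1, 5, 3, 7, 2, 4, 6).
Continuing from each remaining unvisited element yields (1, 5, 3, 7, 2, 4, 6).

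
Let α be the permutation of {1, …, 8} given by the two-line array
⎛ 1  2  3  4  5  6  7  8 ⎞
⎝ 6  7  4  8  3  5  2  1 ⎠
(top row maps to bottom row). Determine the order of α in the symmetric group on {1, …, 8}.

Decomposing into disjoint cycles gives cycle lengths 6, 2.
The order of α is the least common multiple of its cycle lengths: lcm(6, 2) = 6.

6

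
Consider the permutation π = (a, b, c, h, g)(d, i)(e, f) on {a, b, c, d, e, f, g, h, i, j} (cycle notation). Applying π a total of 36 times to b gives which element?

c

b lies in the 5-cycle (a, b, c, h, g).
Since the cycle has length 5, π^36 acts on it the same as π^1 (36 mod 5 = 1).
Stepping 1 place around the cycle: b → c.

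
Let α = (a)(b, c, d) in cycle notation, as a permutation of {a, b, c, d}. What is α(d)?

Within (b, c, d), d ↦ b.

b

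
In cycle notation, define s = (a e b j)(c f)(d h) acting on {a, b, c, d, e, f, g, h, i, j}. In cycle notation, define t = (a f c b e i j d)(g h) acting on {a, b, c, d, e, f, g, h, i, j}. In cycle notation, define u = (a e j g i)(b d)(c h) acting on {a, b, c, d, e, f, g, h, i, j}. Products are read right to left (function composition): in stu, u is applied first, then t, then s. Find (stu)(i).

Chase i: u(i) = a; t(a) = f; s(f) = c. Hence (stu)(i) = c.

c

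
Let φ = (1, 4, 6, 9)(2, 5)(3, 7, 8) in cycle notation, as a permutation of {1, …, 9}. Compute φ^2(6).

1

6 lies in the 4-cycle (1, 4, 6, 9).
Stepping 2 places around the cycle: 6 → 9 → 1.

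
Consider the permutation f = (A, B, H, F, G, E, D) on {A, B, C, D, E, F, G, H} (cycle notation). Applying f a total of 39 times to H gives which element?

D

H lies in the 7-cycle (A, B, H, F, G, E, D).
Since the cycle has length 7, f^39 acts on it the same as f^4 (39 mod 7 = 4).
Advancing 4 steps from H: H → F → G → E → D.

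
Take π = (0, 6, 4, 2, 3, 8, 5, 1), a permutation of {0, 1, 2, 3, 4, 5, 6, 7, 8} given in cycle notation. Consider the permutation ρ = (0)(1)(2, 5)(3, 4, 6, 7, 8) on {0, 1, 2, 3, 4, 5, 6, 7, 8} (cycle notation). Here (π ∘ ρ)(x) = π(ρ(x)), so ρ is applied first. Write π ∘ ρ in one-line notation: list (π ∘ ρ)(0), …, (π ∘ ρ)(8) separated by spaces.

6 0 1 2 4 3 7 5 8

Chase each element through ρ then π: 0 → 0 → 6; 1 → 1 → 0; 2 → 5 → 1; 3 → 4 → 2; 4 → 6 → 4; 5 → 2 → 3; 6 → 7 → 7; 7 → 8 → 5; 8 → 3 → 8.
Collecting the images, π ∘ ρ = [6 0 1 2 4 3 7 5 8].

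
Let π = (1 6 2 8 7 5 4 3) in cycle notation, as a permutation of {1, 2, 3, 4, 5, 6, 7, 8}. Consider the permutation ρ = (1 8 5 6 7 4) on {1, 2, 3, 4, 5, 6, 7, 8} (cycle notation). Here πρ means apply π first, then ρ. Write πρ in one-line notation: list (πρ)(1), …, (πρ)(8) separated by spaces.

For each element, apply π then ρ: 1 → 6 → 7; 2 → 8 → 5; 3 → 1 → 8; 4 → 3 → 3; 5 → 4 → 1; 6 → 2 → 2; 7 → 5 → 6; 8 → 7 → 4.
Collecting the images, πρ = [7 5 8 3 1 2 6 4].

7 5 8 3 1 2 6 4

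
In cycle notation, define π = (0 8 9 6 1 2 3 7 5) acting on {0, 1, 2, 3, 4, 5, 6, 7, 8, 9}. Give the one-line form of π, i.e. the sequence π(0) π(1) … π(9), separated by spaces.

8 2 3 7 4 0 1 5 9 6

Image by image: 0→8, 1→2, 2→3, 3→7, 4→4, 5→0, 6→1, 7→5, 8→9, 9→6.
Listing these in domain order gives 8 2 3 7 4 0 1 5 9 6.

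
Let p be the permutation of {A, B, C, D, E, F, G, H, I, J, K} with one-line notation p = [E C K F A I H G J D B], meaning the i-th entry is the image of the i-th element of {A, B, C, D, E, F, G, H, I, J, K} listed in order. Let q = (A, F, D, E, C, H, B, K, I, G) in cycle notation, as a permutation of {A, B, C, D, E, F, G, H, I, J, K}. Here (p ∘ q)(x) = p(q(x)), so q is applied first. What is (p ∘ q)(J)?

D

q(J) = J, then p(J) = D; composing gives (p ∘ q)(J) = D.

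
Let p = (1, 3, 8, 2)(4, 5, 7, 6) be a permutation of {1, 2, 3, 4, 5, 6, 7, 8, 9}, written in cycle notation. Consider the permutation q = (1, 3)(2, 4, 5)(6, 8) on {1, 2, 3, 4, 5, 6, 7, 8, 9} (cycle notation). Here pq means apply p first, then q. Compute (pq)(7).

8

First apply p: p(7) = 6, then q(6) = 8. Thus (pq)(7) = 8.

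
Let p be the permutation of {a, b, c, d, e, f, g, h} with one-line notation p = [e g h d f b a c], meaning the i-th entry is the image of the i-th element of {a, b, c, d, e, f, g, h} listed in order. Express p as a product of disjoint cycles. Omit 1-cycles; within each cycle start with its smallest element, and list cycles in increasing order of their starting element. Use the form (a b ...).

From a: a → e → f → b → g → a, closing the cycle (a e f b g).
Continuing from each remaining unvisited element yields (a e f b g)(c h).

(a e f b g)(c h)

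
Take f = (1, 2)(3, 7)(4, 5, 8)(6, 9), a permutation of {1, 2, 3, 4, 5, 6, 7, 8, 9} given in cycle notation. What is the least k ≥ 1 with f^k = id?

6

The disjoint cycles have lengths 3, 2, 2, 2.
The order of f is the least common multiple of its cycle lengths: lcm(3, 2, 2, 2) = 6.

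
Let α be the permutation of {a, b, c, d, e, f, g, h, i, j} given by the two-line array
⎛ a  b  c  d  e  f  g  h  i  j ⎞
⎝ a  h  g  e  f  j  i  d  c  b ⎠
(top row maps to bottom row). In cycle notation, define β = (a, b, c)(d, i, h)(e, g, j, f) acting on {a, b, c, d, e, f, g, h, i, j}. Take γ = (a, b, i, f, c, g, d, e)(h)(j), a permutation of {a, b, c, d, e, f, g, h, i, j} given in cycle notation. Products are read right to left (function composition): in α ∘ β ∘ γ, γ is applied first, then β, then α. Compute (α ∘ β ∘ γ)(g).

c

(α ∘ β ∘ γ)(g) = α(β(γ(g))). γ(g) = d, then β(d) = i, then α(i) = c, so the result is c.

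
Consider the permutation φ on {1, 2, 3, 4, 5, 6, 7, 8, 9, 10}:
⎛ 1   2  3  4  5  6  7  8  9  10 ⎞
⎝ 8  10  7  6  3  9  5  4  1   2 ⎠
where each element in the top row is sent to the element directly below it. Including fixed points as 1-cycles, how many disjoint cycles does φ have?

3

The cycle decomposition is (1, 8, 4, 6, 9)(2, 10)(3, 7, 5), which has 3 cycles (counting 1-cycles).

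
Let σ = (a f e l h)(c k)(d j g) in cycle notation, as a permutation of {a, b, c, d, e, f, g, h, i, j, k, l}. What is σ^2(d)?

g

d lies in the 3-cycle (d j g).
Advancing 2 steps from d: d → j → g.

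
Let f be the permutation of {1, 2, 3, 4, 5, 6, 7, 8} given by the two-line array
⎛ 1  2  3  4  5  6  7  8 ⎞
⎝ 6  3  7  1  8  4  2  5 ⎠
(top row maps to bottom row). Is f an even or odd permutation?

In disjoint-cycle form the cycle lengths are 3, 3, 2.
A cycle is odd iff its length is even; f has 1 even-length cycle, so sgn(f) = (−1)^1 and f is odd.

odd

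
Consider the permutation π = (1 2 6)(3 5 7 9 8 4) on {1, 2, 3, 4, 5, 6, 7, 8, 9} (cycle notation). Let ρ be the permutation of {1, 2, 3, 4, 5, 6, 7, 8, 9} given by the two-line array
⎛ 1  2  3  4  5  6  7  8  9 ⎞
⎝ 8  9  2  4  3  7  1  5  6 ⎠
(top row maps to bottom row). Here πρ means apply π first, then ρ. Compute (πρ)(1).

9

π(1) = 2, then ρ(2) = 9; composing gives (πρ)(1) = 9.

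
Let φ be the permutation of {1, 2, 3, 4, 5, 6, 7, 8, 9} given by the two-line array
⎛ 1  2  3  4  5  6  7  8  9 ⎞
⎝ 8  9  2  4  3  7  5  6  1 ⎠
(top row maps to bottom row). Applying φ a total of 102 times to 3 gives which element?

Tracing 3 → 2 → … returns to 3 after 8 steps, so 3 lies in an 8-cycle (1 8 6 7 5 3 2 9).
Powers repeat with period 8 on this cycle, and 102 mod 8 = 6, so φ^102(3) = φ^6(3).
Stepping 6 places around the cycle: 3 → 2 → 9 → 1 → 8 → 6 → 7.

7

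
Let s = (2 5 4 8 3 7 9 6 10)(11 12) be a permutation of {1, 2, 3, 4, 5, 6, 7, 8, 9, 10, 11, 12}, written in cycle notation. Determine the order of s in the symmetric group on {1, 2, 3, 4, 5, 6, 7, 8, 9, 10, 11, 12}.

18

The cycle type of s is (9, 2, 1).
The order is lcm(9, 2) = 18.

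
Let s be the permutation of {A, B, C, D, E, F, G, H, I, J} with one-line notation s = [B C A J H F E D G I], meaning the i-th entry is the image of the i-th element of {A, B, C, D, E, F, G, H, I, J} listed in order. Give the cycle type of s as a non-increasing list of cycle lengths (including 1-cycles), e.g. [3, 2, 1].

The disjoint cycles are (A, B, C)(D, J, I, G, E, H)(F), with lengths 6, 3, 1 in non-increasing order.

[6, 3, 1]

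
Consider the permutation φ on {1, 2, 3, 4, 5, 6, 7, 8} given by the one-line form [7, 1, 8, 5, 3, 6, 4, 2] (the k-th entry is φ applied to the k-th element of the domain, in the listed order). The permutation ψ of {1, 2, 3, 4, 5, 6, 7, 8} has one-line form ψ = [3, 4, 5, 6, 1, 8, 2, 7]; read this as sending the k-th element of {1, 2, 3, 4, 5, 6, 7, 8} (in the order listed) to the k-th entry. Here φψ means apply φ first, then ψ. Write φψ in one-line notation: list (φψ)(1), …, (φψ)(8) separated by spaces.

2 3 7 1 5 8 6 4

For each element, apply φ then ψ: 1 → 7 → 2; 2 → 1 → 3; 3 → 8 → 7; 4 → 5 → 1; 5 → 3 → 5; 6 → 6 → 8; 7 → 4 → 6; 8 → 2 → 4.
So φψ in one-line form is 2 3 7 1 5 8 6 4.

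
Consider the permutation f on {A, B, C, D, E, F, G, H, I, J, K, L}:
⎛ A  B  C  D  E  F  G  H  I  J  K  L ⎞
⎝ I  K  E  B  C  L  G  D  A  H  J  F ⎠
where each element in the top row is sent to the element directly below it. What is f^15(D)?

Tracing D → B → … returns to D after 5 steps, so D lies in a 5-cycle (B K J H D).
Powers repeat with period 5 on this cycle, and 15 mod 5 = 0, so f^15(D) = f^0(D).
So f^15(D) = D.

D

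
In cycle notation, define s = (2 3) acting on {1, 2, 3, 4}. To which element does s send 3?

Within (2 3), 3 ↦ 2.

2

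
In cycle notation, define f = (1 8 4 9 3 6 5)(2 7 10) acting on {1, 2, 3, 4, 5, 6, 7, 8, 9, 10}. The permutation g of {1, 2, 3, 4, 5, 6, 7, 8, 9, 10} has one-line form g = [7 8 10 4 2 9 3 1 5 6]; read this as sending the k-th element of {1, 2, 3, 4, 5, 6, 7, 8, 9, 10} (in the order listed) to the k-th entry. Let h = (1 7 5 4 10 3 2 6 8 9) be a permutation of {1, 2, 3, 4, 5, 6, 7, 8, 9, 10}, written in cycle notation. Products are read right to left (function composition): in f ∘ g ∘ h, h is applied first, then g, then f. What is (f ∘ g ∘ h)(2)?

3

Apply the permutations in order: h(2) = 6, then g(6) = 9, then f(9) = 3. So (f ∘ g ∘ h)(2) = 3.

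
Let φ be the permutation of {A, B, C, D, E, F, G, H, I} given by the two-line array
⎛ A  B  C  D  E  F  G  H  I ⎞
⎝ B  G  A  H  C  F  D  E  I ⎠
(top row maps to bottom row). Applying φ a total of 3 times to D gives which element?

Tracing D → H → … returns to D after 7 steps, so D lies in a 7-cycle (A B G D H E C).
Advancing 3 steps from D: D → H → E → C.

C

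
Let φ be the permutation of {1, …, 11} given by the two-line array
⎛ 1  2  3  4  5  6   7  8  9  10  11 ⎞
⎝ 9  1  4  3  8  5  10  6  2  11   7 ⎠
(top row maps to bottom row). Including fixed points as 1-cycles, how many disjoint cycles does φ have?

The cycle decomposition is (1 9 2)(3 4)(5 8 6)(7 10 11), which has 4 cycles (counting 1-cycles).

4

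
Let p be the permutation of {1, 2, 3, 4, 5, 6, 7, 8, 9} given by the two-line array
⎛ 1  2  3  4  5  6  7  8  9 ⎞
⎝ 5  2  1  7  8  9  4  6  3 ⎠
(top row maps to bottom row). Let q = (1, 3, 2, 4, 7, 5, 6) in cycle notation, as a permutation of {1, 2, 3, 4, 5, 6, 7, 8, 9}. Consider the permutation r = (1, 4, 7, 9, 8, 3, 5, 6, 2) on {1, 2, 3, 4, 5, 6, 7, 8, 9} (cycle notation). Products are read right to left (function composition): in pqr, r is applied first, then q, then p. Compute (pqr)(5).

5

(pqr)(5) = p(q(r(5))). r(5) = 6, then q(6) = 1, then p(1) = 5, so the result is 5.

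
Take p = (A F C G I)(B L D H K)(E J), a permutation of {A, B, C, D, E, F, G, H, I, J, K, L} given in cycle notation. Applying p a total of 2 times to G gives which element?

G lies in the 5-cycle (A F C G I).
Advancing 2 steps from G: G → I → A.

A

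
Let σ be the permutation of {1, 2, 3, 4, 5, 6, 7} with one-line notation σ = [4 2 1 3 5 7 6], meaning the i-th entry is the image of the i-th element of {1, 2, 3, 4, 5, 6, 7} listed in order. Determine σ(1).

1 is element number 1 of the domain, and entry number 1 of the one-line form is 4, so σ(1) = 4.

4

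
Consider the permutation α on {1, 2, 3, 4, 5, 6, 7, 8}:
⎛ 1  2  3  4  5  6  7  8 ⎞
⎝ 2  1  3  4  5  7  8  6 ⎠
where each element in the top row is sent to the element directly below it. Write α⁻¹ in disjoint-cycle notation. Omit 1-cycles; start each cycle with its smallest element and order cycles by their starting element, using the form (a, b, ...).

First write α in disjoint cycles: (1, 2)(6, 7, 8).
The inverse reverses every cycle; in canonical form, α⁻¹ = (1, 2)(6, 8, 7).

(1, 2)(6, 8, 7)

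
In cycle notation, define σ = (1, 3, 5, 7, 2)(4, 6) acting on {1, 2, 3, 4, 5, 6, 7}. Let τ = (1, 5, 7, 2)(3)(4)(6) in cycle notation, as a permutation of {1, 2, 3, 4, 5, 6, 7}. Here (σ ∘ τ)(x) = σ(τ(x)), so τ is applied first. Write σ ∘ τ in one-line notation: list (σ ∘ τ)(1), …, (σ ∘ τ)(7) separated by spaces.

(σ ∘ τ)(x) = σ(τ(x)). Computing each image: σ(τ(1)) = σ(5) = 7, σ(τ(2)) = σ(1) = 3, σ(τ(3)) = σ(3) = 5, σ(τ(4)) = σ(4) = 6, σ(τ(5)) = σ(7) = 2, σ(τ(6)) = σ(6) = 4, σ(τ(7)) = σ(2) = 1.
Hence σ ∘ τ = [7 3 5 6 2 4 1].

7 3 5 6 2 4 1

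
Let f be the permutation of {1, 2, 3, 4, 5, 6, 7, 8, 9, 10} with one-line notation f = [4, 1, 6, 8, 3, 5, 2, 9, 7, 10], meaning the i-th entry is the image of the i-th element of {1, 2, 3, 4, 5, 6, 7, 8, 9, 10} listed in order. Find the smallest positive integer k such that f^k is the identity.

Decomposing into disjoint cycles gives cycle lengths 6, 3, 1.
Since disjoint cycles commute, ord(f) = lcm(6, 3) = 6.

6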